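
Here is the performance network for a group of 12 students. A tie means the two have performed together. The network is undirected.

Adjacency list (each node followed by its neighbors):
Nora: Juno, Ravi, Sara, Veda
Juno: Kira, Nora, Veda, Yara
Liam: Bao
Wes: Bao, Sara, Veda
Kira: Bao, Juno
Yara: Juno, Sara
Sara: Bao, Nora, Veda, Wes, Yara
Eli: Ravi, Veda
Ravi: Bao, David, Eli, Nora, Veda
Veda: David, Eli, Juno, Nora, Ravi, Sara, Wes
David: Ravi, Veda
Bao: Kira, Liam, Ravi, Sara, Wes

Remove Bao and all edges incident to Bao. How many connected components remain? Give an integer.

Without Bao, the remaining ties split the others into: {David, Eli, Juno, Kira, Nora, Ravi, Sara, Veda, Wes, Yara}; {Liam}.
That's 2 separate components.

2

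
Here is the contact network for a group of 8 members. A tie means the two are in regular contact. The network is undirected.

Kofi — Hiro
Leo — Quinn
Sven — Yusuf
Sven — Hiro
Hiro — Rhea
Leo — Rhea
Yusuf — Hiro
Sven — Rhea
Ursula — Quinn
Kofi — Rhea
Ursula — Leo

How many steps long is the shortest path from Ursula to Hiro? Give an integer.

3

One shortest route is Ursula – Leo – Rhea – Hiro, which uses 3 edges, and at distance 2 from Ursula we only reach {Rhea}, which does not include Hiro. So d(Ursula,Hiro) = 3.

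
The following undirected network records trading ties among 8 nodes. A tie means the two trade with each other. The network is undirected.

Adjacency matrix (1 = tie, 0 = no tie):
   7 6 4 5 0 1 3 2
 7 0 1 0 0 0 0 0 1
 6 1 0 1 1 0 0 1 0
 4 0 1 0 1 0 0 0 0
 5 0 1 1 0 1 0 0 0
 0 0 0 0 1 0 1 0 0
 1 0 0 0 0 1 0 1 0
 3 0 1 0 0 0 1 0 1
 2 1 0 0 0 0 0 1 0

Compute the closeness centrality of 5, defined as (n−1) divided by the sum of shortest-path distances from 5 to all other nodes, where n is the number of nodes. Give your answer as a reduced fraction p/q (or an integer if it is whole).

Distances from 5: 0:1, 1:2, 2:3, 3:2, 4:1, 6:1, 7:2. Sum = 12.
n = 8, so closeness = 7/12.

7/12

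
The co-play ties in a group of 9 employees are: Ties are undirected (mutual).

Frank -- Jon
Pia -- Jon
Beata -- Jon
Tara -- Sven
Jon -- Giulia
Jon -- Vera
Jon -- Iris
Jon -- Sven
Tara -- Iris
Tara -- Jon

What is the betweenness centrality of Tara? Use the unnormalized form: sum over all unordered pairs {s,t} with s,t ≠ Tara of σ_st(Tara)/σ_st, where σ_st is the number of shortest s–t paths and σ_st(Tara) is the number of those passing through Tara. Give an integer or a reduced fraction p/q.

1/2

Pairs whose geodesics pass through Tara — Iris–Sven: 1/2.
All other pairs contribute 0.
Summing the contributions gives betweenness(Tara) = 1/2.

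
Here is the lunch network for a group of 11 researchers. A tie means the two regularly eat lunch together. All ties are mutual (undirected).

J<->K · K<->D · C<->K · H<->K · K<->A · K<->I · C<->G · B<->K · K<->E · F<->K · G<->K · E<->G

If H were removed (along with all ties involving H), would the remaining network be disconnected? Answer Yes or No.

Even without H, every remaining node can still reach every other (the residual graph is connected), so H is not a cut vertex.

No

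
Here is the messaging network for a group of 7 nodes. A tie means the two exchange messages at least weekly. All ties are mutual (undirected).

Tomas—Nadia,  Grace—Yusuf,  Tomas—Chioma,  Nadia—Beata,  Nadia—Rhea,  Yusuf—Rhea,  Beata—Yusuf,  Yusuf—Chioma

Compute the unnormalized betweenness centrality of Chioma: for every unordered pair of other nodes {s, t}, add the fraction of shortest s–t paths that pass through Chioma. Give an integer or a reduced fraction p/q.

2

Pairs whose geodesics pass through Chioma — Yusuf–Tomas: 1; Tomas–Grace: 1.
All other pairs contribute 0.
Summing the contributions gives betweenness(Chioma) = 2.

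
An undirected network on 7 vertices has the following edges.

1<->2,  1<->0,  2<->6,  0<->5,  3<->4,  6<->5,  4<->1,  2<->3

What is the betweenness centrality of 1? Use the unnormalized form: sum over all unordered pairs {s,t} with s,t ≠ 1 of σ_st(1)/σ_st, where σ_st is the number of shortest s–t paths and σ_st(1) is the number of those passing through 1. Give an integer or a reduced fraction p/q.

5

Pairs whose geodesics pass through 1 — 3–0: 2/2; 2–0: 1; 2–4: 1/2; 6–4: 1/2; 5–4: 1; 0–4: 1.
All other pairs contribute 0.
Summing the contributions gives betweenness(1) = 5.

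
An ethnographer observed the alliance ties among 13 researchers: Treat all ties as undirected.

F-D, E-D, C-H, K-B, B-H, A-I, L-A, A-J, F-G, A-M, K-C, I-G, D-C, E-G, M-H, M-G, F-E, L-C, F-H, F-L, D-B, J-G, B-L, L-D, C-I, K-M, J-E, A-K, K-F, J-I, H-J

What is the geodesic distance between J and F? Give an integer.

One shortest route is J – H – F, which uses 2 edges, and J and F are not directly tied, so nothing shorter exists. So d(J,F) = 2.

2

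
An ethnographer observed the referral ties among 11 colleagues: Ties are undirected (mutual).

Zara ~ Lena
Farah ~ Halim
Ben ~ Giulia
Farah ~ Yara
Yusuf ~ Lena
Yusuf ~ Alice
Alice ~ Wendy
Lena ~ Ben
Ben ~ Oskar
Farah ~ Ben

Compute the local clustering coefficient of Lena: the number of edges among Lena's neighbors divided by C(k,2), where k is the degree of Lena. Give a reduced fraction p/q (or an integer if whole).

Lena's neighbors: Ben, Yusuf, and Zara (k = 3).
Possible neighbor pairs: C(3,2) = 3. Edges among them: none → e = 0.
Clustering(Lena) = 0/3 = 0.

0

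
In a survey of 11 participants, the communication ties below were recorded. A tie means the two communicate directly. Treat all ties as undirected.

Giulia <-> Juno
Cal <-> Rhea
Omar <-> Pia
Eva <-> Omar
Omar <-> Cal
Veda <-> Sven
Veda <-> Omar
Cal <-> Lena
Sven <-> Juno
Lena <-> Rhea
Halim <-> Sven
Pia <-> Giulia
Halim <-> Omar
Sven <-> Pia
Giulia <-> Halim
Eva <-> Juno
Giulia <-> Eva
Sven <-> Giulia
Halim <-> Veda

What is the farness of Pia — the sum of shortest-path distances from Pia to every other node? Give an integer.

19

Distances from Pia: Cal:2, Eva:2, Giulia:1, Halim:2, Juno:2, Lena:3, Omar:1, Rhea:3, Sven:1, Veda:2.
Sum = 2 + 2 + 1 + 2 + 2 + 3 + 1 + 3 + 1 + 2 = 19.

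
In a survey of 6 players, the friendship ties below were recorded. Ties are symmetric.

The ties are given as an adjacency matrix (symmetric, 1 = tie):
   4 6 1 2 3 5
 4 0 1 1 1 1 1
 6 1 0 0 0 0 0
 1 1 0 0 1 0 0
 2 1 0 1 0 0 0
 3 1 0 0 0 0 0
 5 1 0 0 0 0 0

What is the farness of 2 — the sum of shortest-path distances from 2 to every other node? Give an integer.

8

Distances from 2: 1:1, 3:2, 4:1, 5:2, 6:2.
Sum = 1 + 2 + 1 + 2 + 2 = 8.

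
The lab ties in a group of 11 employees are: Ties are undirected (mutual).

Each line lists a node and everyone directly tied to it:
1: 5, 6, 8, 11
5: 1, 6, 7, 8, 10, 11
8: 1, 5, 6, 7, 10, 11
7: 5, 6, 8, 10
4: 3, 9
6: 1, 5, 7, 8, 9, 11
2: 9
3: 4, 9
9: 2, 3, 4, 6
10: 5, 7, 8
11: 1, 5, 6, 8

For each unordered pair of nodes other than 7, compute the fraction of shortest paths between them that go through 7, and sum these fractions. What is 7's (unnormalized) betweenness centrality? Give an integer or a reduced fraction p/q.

Pairs whose geodesics pass through 7 — 3–10: 1/3; 9–10: 1/3; 4–10: 1/3; 2–10: 1/3; 10–6: 1/3.
All other pairs contribute 0.
Summing the contributions gives betweenness(7) = 5/3.

5/3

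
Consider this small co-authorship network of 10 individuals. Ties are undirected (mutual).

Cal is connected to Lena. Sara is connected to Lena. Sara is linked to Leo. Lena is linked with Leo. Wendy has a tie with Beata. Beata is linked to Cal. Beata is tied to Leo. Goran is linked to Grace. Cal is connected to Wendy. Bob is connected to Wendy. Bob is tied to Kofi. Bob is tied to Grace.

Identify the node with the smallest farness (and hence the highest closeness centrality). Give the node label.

Wendy

Farness (sum of distances to all others) for each node — Beata:19, Bob:19, Cal:19, Goran:33, Grace:25, Kofi:27, Lena:23, Leo:23, Sara:29, Wendy:17.
The smallest farness is 17, for Wendy, so Wendy has the highest closeness.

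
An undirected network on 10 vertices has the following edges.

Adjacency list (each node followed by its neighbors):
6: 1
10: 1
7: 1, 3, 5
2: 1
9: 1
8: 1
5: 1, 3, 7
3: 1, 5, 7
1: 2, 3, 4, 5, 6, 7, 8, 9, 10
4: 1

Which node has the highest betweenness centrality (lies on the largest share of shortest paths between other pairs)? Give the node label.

Unnormalized betweenness of each node: 1:33, 2:0, 3:0, 4:0, 5:0, 6:0, 7:0, 8:0, 9:0, 10:0.
1 has the largest value, 33, making it the main broker — the node through which the most shortest paths run.

1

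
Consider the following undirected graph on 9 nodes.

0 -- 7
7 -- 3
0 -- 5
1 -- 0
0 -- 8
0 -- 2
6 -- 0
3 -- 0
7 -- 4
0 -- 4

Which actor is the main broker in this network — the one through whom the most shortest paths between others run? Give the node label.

Unnormalized betweenness of each node: 0:51/2, 1:0, 2:0, 3:0, 4:0, 5:0, 6:0, 7:1/2, 8:0.
0 has the largest value, 51/2, making it the main broker — the node through which the most shortest paths run.

0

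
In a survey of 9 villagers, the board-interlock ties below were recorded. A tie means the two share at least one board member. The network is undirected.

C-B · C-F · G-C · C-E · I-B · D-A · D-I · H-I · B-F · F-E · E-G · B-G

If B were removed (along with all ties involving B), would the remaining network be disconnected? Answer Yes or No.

Yes

Removing B leaves {A, D, H, and I} with no path to {C, E, F, and G}, so the network splits into 2 components. B is a cut vertex.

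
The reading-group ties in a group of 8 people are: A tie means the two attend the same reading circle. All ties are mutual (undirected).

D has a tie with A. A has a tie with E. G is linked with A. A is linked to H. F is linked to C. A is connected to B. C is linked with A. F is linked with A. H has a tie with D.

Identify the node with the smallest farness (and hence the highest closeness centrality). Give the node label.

Farness (sum of distances to all others) for each node — A:7, B:13, C:12, D:12, E:13, F:12, G:13, H:12.
The smallest farness is 7, for A, so A has the highest closeness.

A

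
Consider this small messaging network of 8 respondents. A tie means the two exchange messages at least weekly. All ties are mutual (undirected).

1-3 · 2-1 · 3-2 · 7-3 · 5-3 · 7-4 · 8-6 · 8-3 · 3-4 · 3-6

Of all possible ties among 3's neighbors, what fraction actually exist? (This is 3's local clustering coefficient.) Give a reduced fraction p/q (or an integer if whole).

3's neighbors: 1, 2, 4, 5, 6, 7, and 8 (k = 7).
Possible neighbor pairs: C(7,2) = 21. Edges among them: 1–2, 4–7, 6–8 → e = 3.
Clustering(3) = 3/21 = 1/7.

1/7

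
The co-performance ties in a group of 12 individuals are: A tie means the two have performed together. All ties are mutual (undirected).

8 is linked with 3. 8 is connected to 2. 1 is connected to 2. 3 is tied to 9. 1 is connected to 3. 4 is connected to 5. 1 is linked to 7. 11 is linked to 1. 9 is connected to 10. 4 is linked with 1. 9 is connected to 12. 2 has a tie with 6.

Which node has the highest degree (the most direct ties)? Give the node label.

Degrees — 1:5, 2:3, 3:3, 4:2, 5:1, 6:1, 7:1, 8:2, 9:3, 10:1, 11:1, 12:1.
The maximum is 5, attained only by 1.

1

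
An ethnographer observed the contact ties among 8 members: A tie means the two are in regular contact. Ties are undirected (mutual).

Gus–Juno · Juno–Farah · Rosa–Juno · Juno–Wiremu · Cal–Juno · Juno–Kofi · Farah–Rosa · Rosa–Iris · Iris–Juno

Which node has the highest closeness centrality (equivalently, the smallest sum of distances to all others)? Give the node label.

Juno

Farness (sum of distances to all others) for each node — Cal:13, Farah:12, Gus:13, Iris:12, Juno:7, Kofi:13, Rosa:11, Wiremu:13.
The smallest farness is 7, for Juno, so Juno has the highest closeness.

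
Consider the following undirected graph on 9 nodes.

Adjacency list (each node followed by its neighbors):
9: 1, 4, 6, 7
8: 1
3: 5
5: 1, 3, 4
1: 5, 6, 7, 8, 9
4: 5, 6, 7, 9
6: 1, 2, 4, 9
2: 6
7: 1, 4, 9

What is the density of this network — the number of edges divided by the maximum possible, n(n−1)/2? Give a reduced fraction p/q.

There are 13 edges and 9 nodes, so the maximum possible is C(9,2) = 36.
Density = 13/36.

13/36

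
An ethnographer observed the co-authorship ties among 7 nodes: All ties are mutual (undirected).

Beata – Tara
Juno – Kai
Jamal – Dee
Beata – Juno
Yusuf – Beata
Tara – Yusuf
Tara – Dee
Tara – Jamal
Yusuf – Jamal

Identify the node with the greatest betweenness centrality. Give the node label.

Unnormalized betweenness of each node: Beata:8, Dee:0, Jamal:1/2, Juno:5, Kai:0, Tara:5, Yusuf:3/2.
Beata has the largest value, 8, making it the main broker — the node through which the most shortest paths run.

Beata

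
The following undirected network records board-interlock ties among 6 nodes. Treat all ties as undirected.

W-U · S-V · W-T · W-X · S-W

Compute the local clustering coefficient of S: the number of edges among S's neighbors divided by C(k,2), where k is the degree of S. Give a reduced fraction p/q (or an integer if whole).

0

S's neighbors: V and W (k = 2).
Possible neighbor pairs: C(2,2) = 1. Edges among them: none → e = 0.
Clustering(S) = 0/1.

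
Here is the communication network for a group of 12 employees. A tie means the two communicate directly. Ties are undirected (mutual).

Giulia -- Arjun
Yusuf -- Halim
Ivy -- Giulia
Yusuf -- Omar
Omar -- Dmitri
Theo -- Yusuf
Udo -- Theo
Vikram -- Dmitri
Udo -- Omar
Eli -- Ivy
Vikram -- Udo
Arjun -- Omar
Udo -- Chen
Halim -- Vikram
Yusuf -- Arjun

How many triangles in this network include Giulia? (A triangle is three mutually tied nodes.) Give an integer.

0

Giulia's neighbors are Arjun and Ivy, but none of them are tied to each other, so no triangle contains Giulia.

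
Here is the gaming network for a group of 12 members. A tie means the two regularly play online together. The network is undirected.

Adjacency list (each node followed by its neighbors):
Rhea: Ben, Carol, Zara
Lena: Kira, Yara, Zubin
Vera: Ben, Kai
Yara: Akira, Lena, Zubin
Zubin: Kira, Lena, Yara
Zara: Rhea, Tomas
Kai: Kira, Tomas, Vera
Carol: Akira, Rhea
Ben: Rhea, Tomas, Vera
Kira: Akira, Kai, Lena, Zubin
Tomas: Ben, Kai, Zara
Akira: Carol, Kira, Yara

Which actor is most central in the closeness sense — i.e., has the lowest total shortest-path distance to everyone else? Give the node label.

Farness (sum of distances to all others) for each node — Akira:23, Ben:27, Carol:25, Kai:22, Kira:21, Lena:28, Rhea:26, Tomas:25, Vera:27, Yara:29, Zara:29, Zubin:28.
The smallest farness is 21, for Kira, so Kira has the highest closeness.

Kira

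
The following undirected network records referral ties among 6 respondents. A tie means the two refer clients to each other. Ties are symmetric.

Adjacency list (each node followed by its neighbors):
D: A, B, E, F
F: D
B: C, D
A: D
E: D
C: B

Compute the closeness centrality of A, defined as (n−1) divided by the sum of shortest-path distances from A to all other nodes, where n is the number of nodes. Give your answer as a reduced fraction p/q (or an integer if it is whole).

1/2

Distances from A: B:2, C:3, D:1, E:2, F:2. Sum = 10.
n = 6, so closeness = 5/10 = 1/2.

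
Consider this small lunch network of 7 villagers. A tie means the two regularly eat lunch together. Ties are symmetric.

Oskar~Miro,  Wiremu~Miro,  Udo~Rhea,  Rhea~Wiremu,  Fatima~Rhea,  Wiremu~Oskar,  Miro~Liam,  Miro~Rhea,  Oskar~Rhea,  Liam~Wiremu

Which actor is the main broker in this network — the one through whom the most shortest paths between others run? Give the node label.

Rhea

Unnormalized betweenness of each node: Fatima:0, Liam:0, Miro:2, Oskar:0, Rhea:9, Udo:0, Wiremu:2.
Rhea has the largest value, 9, making it the main broker — the node through which the most shortest paths run.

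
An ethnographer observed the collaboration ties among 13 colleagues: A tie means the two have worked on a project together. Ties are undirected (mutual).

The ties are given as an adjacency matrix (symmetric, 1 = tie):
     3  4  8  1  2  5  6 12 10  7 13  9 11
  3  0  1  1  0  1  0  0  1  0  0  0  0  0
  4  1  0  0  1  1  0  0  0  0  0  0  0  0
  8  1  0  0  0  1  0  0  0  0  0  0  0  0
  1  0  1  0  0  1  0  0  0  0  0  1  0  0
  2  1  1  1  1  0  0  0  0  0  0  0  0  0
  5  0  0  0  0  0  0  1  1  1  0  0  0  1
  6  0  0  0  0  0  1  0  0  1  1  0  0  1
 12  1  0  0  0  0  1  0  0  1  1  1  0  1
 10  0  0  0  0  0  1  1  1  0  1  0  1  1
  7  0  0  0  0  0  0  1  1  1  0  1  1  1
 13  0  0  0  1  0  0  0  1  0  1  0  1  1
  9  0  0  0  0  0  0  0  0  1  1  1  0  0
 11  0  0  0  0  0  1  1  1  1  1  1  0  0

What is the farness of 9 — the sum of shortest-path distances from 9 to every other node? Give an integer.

Distances from 9: 1:2, 2:3, 3:3, 4:3, 5:2, 6:2, 7:1, 8:4, 10:1, 11:2, 12:2, 13:1.
Sum = 2 + 3 + 3 + 3 + 2 + 2 + 1 + 4 + 1 + 2 + 2 + 1 = 26.

26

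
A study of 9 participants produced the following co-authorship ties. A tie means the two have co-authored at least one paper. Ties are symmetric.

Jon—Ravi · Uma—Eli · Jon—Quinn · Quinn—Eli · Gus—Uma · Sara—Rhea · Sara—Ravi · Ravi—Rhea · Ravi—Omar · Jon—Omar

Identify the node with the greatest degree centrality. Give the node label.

Ravi

Degrees — Eli:2, Gus:1, Jon:3, Omar:2, Quinn:2, Ravi:4, Rhea:2, Sara:2, Uma:2.
The maximum is 4, attained only by Ravi.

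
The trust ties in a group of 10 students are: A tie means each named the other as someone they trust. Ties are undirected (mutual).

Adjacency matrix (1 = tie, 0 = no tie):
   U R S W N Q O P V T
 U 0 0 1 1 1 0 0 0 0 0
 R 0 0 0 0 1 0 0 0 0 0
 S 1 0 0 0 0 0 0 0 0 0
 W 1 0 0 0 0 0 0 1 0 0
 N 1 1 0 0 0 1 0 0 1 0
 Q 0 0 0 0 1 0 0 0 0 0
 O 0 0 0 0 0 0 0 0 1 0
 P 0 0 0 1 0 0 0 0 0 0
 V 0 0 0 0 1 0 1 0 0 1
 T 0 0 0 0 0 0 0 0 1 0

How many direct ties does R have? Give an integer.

1

R is directly tied to N. That is 1 neighbor, so the degree of R is 1.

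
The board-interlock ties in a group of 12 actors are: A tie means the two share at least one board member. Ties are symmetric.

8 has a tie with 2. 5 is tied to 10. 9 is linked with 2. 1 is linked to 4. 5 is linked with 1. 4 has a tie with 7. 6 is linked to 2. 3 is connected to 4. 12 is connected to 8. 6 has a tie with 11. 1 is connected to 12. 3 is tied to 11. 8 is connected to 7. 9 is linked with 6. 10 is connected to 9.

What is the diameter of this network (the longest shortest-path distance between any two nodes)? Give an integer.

Eccentricity of each node (its greatest distance to any other): 1:4, 2:3, 3:4, 4:4, 5:4, 6:4, 7:4, 8:3, 9:4, 10:4, 11:4, 12:4.
The maximum eccentricity is 4, realized for instance by the pair 4–9 via 4 – 7 – 8 – 2 – 9. So the diameter is 4.

4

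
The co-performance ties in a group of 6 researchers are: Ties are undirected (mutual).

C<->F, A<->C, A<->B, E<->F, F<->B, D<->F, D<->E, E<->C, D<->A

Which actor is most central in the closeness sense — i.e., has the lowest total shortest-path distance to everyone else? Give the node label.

F

Farness (sum of distances to all others) for each node — A:7, B:8, C:7, D:7, E:7, F:6.
The smallest farness is 6, for F, so F has the highest closeness.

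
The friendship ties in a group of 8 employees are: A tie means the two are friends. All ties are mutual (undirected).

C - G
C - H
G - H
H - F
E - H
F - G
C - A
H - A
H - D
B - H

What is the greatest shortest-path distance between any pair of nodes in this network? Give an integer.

2

Eccentricity of each node (its greatest distance to any other): A:2, B:2, C:2, D:2, E:2, F:2, G:2, H:1.
The maximum eccentricity is 2, realized for instance by the pair G–D via G – H – D. So the diameter is 2.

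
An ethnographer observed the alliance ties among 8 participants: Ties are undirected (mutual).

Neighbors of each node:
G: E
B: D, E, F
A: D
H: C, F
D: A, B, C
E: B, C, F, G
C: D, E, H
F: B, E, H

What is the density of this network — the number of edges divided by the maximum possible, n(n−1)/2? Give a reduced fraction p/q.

There are 10 edges and 8 nodes, so the maximum possible is C(8,2) = 28.
Density = 10/28 = 5/14.

5/14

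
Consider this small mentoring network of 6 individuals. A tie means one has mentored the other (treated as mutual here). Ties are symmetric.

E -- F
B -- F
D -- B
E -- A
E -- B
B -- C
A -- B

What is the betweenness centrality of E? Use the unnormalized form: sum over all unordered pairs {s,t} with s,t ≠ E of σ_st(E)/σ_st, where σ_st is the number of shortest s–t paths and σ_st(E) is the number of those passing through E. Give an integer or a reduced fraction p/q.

Pairs whose geodesics pass through E — F–A: 1/2.
All other pairs contribute 0.
Summing the contributions gives betweenness(E) = 1/2.

1/2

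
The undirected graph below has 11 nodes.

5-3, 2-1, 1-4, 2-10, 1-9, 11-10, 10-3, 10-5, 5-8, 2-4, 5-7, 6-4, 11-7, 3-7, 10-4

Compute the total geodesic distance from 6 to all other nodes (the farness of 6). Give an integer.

27

Distances from 6: 1:2, 2:2, 3:3, 4:1, 5:3, 7:4, 8:4, 9:3, 10:2, 11:3.
Sum = 2 + 2 + 3 + 1 + 3 + 4 + 4 + 3 + 2 + 3 = 27.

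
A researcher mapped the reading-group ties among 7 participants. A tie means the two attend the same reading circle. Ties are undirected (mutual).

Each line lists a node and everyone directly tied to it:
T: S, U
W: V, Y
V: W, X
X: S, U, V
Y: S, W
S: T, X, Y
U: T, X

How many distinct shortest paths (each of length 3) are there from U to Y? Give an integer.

The shortest distance is 3. The length-3 paths are: U–X–S–Y; U–T–S–Y.
That gives 2 distinct shortest paths.

2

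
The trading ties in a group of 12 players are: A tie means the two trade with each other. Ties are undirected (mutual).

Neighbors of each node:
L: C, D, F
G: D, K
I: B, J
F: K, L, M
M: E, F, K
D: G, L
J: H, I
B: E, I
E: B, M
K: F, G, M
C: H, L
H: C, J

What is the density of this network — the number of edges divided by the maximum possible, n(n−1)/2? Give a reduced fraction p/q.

7/33

There are 14 edges and 12 nodes, so the maximum possible is C(12,2) = 66.
Density = 14/66 = 7/33.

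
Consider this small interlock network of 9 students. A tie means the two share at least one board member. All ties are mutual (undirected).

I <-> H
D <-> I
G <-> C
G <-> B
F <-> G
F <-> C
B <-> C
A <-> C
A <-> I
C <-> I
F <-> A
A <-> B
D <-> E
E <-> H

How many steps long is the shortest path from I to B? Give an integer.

One shortest route is I – A – B, which uses 2 edges, and I and B are not directly tied, so nothing shorter exists. So d(I,B) = 2.

2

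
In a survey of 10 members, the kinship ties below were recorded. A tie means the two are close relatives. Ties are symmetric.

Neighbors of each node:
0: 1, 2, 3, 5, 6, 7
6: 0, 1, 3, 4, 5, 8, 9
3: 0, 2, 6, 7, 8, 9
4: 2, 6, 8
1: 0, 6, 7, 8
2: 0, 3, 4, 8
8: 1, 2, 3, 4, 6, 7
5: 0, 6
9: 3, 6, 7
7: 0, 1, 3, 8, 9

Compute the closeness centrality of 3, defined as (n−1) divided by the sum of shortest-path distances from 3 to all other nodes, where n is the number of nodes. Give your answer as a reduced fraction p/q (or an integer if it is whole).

3/4

Distances from 3: 0:1, 1:2, 2:1, 4:2, 5:2, 6:1, 7:1, 8:1, 9:1. Sum = 12.
n = 10, so closeness = 9/12 = 3/4.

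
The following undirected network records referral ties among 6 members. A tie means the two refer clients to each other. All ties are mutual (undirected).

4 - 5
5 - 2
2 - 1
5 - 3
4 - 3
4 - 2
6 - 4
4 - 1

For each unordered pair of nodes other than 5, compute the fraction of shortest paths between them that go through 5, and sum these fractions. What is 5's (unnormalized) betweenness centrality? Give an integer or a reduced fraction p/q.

Pairs whose geodesics pass through 5 — 3–2: 1/2.
All other pairs contribute 0.
Summing the contributions gives betweenness(5) = 1/2.

1/2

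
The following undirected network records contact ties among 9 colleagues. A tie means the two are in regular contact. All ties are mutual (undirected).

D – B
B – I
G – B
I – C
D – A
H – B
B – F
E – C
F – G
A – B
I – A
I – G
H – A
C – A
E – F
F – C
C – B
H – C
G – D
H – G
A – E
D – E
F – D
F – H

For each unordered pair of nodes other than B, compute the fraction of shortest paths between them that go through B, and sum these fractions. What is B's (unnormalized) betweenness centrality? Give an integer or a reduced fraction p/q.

127/60

Pairs whose geodesics pass through B — H–D: 1/4; H–I: 1/4; D–I: 1/3; D–C: 1/4; F–I: 1/3; F–A: 1/5; A–G: 1/4; G–C: 1/4.
All other pairs contribute 0.
Summing the contributions gives betweenness(B) = 127/60.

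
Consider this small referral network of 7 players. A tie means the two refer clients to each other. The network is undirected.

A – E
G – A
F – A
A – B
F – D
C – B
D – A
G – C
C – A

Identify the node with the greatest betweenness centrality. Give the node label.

A

Unnormalized betweenness of each node: A:23/2, B:0, C:1/2, D:0, E:0, F:0, G:0.
A has the largest value, 23/2, making it the main broker — the node through which the most shortest paths run.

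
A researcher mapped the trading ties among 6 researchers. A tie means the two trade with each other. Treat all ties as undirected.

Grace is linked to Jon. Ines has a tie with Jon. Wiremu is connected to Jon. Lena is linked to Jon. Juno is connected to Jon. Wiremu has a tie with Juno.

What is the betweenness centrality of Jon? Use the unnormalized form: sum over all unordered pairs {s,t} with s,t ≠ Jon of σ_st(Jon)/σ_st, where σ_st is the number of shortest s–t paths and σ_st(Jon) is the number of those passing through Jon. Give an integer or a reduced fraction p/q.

9

Pairs whose geodesics pass through Jon — Juno–Grace: 1; Juno–Lena: 1; Juno–Ines: 1; Wiremu–Grace: 1; Wiremu–Lena: 1; Wiremu–Ines: 1; Grace–Lena: 1; Grace–Ines: 1; Lena–Ines: 1.
All other pairs contribute 0.
Summing the contributions gives betweenness(Jon) = 9.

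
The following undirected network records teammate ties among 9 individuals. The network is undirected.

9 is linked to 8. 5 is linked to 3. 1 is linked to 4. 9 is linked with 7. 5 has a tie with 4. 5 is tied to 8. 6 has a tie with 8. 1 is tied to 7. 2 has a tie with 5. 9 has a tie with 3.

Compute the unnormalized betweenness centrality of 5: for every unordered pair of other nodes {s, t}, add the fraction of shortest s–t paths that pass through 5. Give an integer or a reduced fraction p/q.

79/6

Pairs whose geodesics pass through 5 — 2–7: 3/3; 2–9: 2/2; 2–8: 1; 2–3: 1; 2–6: 1; 2–4: 1; 2–1: 1; 9–4: 2/3; 8–3: 1/2; 8–4: 1; 8–1: 1/2; 3–6: 1/2; 3–4: 1; 3–1: 1/2 … (+2 more pairs).
All other pairs contribute 0.
Summing the contributions gives betweenness(5) = 79/6.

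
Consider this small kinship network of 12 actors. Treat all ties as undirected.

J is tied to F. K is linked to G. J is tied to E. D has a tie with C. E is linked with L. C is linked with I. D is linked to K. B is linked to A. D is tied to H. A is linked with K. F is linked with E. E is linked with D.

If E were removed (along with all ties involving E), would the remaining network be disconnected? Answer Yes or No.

Yes

Removing E leaves {A, B, C, D, G, H, I, and K} with no path to {L}, so the network splits into 3 components. E is a cut vertex.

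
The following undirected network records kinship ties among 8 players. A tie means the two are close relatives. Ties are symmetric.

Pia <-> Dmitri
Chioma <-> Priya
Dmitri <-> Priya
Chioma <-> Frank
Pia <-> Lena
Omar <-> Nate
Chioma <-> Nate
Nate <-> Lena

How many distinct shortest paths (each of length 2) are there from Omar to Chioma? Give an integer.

1

The shortest distance is 2, and the only length-2 path is Omar–Nate–Chioma. So there is exactly 1 shortest path.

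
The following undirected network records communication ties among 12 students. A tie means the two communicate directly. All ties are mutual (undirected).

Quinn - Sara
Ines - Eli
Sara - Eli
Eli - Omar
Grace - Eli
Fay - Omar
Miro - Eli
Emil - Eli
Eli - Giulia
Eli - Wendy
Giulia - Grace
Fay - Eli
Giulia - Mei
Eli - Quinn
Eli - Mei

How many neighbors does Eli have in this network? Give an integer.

Eli is directly tied to Emil, Fay, Giulia, Grace, Ines, Mei, Miro, Omar, Quinn, Sara, and Wendy. That is 11 neighbors, so the degree of Eli is 11.

11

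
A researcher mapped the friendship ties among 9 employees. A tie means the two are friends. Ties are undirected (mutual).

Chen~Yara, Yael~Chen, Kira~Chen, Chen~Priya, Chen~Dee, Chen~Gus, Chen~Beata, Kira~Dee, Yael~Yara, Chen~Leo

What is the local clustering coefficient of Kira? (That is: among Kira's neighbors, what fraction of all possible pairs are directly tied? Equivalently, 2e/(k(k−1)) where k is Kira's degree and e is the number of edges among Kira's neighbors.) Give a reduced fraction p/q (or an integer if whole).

Kira's neighbors: Chen and Dee (k = 2).
Possible neighbor pairs: C(2,2) = 1. Edges among them: Chen–Dee → e = 1.
Clustering(Kira) = 1/1.

1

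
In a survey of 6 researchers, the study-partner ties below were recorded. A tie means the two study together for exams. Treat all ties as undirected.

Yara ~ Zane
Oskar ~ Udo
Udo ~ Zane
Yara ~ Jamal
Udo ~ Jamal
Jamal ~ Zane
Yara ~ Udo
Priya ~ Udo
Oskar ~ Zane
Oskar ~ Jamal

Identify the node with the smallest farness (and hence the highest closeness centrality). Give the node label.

Udo

Farness (sum of distances to all others) for each node — Jamal:6, Oskar:7, Priya:9, Udo:5, Yara:7, Zane:6.
The smallest farness is 5, for Udo, so Udo has the highest closeness.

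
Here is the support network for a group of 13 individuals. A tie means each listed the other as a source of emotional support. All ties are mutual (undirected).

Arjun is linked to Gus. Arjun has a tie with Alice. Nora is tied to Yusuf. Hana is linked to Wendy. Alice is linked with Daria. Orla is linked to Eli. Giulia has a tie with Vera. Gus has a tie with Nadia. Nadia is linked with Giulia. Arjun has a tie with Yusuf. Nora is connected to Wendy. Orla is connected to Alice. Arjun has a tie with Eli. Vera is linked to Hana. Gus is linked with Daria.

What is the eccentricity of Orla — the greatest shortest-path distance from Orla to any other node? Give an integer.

6

Distances from Orla: Alice:1, Arjun:2, Daria:2, Eli:1, Giulia:5, Gus:3, Hana:6, Nadia:4, Nora:4, Vera:6, Wendy:5, Yusuf:3.
The largest is 6 (to Hana and Vera), so the eccentricity of Orla is 6.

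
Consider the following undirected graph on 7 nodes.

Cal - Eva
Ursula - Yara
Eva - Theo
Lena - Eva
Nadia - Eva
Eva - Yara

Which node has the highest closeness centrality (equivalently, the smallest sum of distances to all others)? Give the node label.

Eva

Farness (sum of distances to all others) for each node — Cal:12, Eva:7, Lena:12, Nadia:12, Theo:12, Ursula:15, Yara:10.
The smallest farness is 7, for Eva, so Eva has the highest closeness.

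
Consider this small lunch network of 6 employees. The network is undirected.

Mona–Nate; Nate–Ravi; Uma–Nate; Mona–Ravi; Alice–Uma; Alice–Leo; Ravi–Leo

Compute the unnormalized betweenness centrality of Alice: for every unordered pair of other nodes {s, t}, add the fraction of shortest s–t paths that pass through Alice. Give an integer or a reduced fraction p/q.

1

Pairs whose geodesics pass through Alice — Uma–Leo: 1.
All other pairs contribute 0.
Summing the contributions gives betweenness(Alice) = 1.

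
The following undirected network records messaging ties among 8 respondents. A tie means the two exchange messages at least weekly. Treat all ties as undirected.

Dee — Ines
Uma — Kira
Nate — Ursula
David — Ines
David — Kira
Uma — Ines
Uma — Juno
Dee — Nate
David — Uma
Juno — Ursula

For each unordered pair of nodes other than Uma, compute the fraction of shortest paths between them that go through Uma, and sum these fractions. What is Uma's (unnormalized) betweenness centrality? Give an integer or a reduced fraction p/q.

Pairs whose geodesics pass through Uma — David–Ursula: 1; David–Juno: 1; Ines–Ursula: 1/2; Ines–Juno: 1; Ines–Kira: 1/2; Dee–Juno: 1/2; Dee–Kira: 1/2; Nate–Kira: 2/3; Ursula–Kira: 1; Juno–Kira: 1.
All other pairs contribute 0.
Summing the contributions gives betweenness(Uma) = 23/3.

23/3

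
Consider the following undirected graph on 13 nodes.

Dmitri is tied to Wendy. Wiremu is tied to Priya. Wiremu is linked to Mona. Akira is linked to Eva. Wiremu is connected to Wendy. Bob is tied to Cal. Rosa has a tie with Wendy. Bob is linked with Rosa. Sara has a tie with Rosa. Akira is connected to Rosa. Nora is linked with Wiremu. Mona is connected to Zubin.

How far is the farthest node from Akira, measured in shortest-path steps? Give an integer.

5

Distances from Akira: Bob:2, Cal:3, Dmitri:3, Eva:1, Mona:4, Nora:4, Priya:4, Rosa:1, Sara:2, Wendy:2, Wiremu:3, Zubin:5.
The largest is 5 (to Zubin), so the eccentricity of Akira is 5.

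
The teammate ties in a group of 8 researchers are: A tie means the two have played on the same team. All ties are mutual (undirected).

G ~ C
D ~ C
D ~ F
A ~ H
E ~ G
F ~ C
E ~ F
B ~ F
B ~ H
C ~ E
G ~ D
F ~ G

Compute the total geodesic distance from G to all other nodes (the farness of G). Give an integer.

Distances from G: A:4, B:2, C:1, D:1, E:1, F:1, H:3.
Sum = 4 + 2 + 1 + 1 + 1 + 1 + 3 = 13.

13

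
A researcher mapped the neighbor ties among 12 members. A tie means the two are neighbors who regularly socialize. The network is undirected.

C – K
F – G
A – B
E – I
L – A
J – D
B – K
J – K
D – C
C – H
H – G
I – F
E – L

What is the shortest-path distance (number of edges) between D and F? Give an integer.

4

One shortest route is D – C – H – G – F, which uses 4 edges, and at distance 3 from D we only reach {B, G}, which does not include F. So d(D,F) = 4.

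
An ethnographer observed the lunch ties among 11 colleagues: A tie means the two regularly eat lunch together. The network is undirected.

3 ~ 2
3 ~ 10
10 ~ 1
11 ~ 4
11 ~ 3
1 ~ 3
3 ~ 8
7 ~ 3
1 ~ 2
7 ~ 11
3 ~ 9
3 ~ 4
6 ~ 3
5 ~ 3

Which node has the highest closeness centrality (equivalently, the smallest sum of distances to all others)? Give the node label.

Farness (sum of distances to all others) for each node — 1:17, 2:18, 3:10, 4:18, 5:19, 6:19, 7:18, 8:19, 9:19, 10:18, 11:17.
The smallest farness is 10, for 3, so 3 has the highest closeness.

3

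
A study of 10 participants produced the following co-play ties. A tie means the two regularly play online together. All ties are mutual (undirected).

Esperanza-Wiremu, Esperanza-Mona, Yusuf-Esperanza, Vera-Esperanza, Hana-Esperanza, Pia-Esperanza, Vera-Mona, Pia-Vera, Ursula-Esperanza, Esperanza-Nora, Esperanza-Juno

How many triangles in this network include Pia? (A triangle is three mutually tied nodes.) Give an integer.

Pia's neighbors: Esperanza and Vera.
Neighbor pairs that are themselves tied: Pia–Esperanza–Vera. Each forms one triangle with Pia, for 1 in total.

1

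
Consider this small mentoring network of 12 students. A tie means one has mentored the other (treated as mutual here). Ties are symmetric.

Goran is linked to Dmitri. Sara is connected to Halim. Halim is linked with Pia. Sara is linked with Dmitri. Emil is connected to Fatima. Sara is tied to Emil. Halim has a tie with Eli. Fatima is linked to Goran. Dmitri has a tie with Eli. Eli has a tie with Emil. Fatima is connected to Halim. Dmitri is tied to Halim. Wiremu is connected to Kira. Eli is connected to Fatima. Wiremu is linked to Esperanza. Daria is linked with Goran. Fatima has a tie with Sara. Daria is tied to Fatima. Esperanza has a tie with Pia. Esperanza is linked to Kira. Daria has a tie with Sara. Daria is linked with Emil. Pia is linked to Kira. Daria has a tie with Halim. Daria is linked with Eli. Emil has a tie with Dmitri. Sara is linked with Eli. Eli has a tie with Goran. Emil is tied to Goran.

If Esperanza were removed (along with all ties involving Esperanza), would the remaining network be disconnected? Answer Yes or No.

No

Even without Esperanza, every remaining node can still reach every other (the residual graph is connected), so Esperanza is not a cut vertex.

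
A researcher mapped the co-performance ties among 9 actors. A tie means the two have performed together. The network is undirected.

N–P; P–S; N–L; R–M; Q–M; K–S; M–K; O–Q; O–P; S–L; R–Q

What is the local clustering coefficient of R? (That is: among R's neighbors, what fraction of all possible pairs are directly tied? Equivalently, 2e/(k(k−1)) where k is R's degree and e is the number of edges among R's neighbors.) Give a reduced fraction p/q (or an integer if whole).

1

R's neighbors: M and Q (k = 2).
Possible neighbor pairs: C(2,2) = 1. Edges among them: M–Q → e = 1.
Clustering(R) = 1/1.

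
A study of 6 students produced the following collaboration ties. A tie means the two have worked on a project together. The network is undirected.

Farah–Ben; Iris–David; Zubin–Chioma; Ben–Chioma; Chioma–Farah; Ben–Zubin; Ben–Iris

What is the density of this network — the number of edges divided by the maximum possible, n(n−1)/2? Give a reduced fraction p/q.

7/15

There are 7 edges and 6 nodes, so the maximum possible is C(6,2) = 15.
Density = 7/15.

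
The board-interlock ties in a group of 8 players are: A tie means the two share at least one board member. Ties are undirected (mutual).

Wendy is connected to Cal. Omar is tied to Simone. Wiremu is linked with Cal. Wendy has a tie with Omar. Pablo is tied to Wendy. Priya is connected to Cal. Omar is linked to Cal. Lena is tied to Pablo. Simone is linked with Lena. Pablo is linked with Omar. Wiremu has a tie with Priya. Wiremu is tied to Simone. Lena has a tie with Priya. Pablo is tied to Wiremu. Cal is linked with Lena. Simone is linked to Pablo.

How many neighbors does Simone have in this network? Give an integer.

4

Simone is directly tied to Lena, Omar, Pablo, and Wiremu. That is 4 neighbors, so the degree of Simone is 4.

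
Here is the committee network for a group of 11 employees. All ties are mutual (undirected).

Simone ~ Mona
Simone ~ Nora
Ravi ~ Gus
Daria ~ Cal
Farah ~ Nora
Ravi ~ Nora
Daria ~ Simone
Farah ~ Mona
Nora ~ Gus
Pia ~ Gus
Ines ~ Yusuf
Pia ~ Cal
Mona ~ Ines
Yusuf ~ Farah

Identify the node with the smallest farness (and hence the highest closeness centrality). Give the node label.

Farness (sum of distances to all others) for each node — Cal:28, Daria:24, Farah:21, Gus:22, Ines:29, Mona:22, Nora:18, Pia:27, Ravi:24, Simone:19, Yusuf:28.
The smallest farness is 18, for Nora, so Nora has the highest closeness.

Nora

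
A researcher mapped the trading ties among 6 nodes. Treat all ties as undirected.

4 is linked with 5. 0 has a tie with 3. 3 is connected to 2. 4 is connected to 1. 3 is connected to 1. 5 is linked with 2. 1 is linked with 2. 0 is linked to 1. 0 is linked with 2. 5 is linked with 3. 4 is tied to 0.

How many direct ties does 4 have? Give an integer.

4 is directly tied to 0, 1, and 5. That is 3 neighbors, so the degree of 4 is 3.

3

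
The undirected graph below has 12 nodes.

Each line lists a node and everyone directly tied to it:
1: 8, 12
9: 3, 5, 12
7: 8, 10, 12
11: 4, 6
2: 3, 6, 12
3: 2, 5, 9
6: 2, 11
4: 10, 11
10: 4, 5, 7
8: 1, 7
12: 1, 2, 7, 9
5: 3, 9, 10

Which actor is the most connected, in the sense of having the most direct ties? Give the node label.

Degrees — 1:2, 2:3, 3:3, 4:2, 5:3, 6:2, 7:3, 8:2, 9:3, 10:3, 11:2, 12:4.
The maximum is 4, attained only by 12.

12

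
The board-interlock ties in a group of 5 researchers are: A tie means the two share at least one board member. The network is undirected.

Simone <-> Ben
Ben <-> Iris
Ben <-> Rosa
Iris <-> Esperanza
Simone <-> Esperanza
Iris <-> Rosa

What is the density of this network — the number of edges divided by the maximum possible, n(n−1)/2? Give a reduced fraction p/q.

There are 6 edges and 5 nodes, so the maximum possible is C(5,2) = 10.
Density = 6/10 = 3/5.

3/5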